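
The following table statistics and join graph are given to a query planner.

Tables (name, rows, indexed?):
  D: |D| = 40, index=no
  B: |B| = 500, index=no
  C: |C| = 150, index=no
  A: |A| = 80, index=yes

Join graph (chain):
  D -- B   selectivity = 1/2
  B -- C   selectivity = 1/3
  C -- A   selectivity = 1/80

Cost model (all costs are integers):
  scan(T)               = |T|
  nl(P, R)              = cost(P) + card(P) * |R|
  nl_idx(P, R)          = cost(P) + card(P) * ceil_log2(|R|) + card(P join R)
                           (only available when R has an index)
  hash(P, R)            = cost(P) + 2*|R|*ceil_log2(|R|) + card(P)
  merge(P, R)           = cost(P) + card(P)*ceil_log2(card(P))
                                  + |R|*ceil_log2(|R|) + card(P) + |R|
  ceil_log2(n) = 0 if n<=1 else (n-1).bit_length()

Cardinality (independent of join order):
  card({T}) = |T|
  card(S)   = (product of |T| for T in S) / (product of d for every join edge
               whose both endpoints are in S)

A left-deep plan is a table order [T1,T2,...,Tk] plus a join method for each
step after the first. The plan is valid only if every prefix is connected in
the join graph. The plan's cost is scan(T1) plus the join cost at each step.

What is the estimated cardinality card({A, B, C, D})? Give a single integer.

Tables in S: A(80), B(500), C(150), D(40)
Edges inside S: D-B(d=2), B-C(d=3), C-A(d=80)
numerator = 80 * 500 * 150 * 40 = 240000000
denominator = 2 * 3 * 80 = 480
card(S) = 240000000 / 480 = 500000

500000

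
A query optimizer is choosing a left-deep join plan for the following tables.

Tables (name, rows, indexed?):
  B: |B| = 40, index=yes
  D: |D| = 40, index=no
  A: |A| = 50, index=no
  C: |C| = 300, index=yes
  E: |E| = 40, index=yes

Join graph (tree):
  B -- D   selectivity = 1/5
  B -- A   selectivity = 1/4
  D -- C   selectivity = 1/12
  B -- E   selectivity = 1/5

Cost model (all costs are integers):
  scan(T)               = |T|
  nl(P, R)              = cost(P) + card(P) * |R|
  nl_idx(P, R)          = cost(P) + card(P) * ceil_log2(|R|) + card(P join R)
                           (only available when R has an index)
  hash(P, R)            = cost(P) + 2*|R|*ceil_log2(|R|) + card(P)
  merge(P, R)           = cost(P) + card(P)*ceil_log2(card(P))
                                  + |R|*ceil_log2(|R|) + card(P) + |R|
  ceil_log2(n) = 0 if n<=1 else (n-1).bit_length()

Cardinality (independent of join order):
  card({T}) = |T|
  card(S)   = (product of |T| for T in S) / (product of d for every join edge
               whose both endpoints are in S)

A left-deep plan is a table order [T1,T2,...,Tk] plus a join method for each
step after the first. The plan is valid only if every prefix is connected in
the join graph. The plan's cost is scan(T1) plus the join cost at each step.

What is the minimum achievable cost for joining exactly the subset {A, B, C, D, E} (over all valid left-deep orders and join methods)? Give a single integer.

Selinger DP over subsets of {A,B,C,D,E}:
  {B}: scan cost=40, card=40
  {D}: scan cost=40, card=40
  {A}: scan cost=50, card=50
  {C}: scan cost=300, card=300
  {E}: scan cost=40, card=40
  {BD}: card=320; try (D,hash)→560, (B,hash)→560, (D,merge)→600, (B,merge)→600, (B,nl_idx)→600, (D,nl)→1640 …(+1); best=560 via (D,hash)
  {AB}: card=500; try (B,hash)→580, (A,merge)→670, (B,merge)→680, (A,hash)→680, (B,nl_idx)→850, (A,nl)→2040 …(+1); best=580 via (B,hash)
  {BE}: card=320; try (E,hash)→560, (B,hash)→560, (E,merge)→600, (E,nl_idx)→600, (B,merge)→600, (B,nl_idx)→600 …(+2); best=560 via (E,hash)
  {CD}: card=1000; try (D,hash)→1080, (C,nl_idx)→1400, (C,merge)→3320, (D,merge)→3580, (C,hash)→5480, (C,nl)→12040 …(+1); best=1080 via (D,hash)
  {ABD}: card=4000; try (A,hash)→1480, (D,hash)→1560, (A,merge)→4110, (D,merge)→5860, (A,nl)→16560, (D,nl)→20580; best=1480 via (A,hash)
  {BCD}: card=8000; try (B,hash)→2560, (C,hash)→6280, (C,merge)→6760, (C,nl_idx)→11440, (B,merge)→12360, (B,nl_idx)→15080 …(+2); best=2560 via (B,hash)
  {BDE}: card=2560; try (E,hash)→1360, (D,hash)→1360, (E,merge)→4040, (D,merge)→4040, (E,nl_idx)→5040, (E,nl)→13360 …(+1); best=1360 via (E,hash)
  {ABE}: card=4000; try (A,hash)→1480, (E,hash)→1560, (A,merge)→4110, (E,merge)→5860, (E,nl_idx)→7580, (A,nl)→16560 …(+1); best=1480 via (A,hash)
  {ABCD}: card=100000; try (C,hash)→10880, (A,hash)→11160, (C,merge)→56480, (A,merge)→114910, (C,nl_idx)→137480, (A,nl)→402560 …(+1); best=10880 via (C,hash)
  {ABDE}: card=32000; try (A,hash)→4520, (E,hash)→5960, (D,hash)→5960, (A,merge)→34990, (E,merge)→53760, (D,merge)→53760 …(+4); best=4520 via (A,hash)
  {BCDE}: card=64000; try (C,hash)→9320, (E,hash)→11040, (C,merge)→37640, (C,nl_idx)→88400, (E,nl_idx)→114560, (E,merge)→114840 …(+2); best=9320 via (C,hash)
  {ABCDE}: card=800000; try (C,hash)→41920, (A,hash)→73920, (E,hash)→111360, (C,merge)→519520, (C,nl_idx)→1092520, (A,merge)→1097670 …(+5); best=41920 via (C,hash)

41920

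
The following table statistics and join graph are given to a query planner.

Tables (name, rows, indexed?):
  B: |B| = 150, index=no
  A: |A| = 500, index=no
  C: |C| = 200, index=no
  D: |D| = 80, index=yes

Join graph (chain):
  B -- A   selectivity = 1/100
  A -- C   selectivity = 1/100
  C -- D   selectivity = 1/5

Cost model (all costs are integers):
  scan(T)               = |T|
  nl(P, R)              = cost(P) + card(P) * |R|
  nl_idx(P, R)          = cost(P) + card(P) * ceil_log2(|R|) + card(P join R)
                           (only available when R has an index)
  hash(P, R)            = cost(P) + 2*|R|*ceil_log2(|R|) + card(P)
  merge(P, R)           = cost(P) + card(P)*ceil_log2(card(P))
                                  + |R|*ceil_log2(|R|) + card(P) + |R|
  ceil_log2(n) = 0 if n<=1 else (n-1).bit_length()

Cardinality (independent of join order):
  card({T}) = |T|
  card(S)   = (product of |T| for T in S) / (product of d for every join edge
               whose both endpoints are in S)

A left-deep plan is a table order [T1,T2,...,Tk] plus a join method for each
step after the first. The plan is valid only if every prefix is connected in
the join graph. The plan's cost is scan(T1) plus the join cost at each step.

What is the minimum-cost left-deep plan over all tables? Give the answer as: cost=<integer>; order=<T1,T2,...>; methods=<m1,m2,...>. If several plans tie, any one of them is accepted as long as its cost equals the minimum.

cost=9970; order=A,B,C,D; methods=hash,hash,hash

Selinger DP (subsets sized 1..n):
  {B}: scan cost=150, card=150
  {A}: scan cost=500, card=500
  {C}: scan cost=200, card=200
  {D}: scan cost=80, card=80
  {AB}: card=750; try (B,hash)→3400, (A,merge)→6500, (B,merge)→6850, (A,hash)→9300, (A,nl)→75150, (B,nl)→75500; best=3400 via (B,hash)
  {AC}: card=1000; try (C,hash)→4200, (A,merge)→7000, (C,merge)→7300, (A,hash)→9400, (A,nl)→100200, (C,nl)→100500; best=4200 via (C,hash)
  {CD}: card=3200; try (D,hash)→1520, (C,merge)→2520, (D,merge)→2640, (C,hash)→3360, (D,nl_idx)→4800, (C,nl)→16080 …(+1); best=1520 via (D,hash)
  {ABC}: card=1500; try (C,hash)→7350, (B,hash)→7600, (C,merge)→13450, (B,merge)→16550, (C,nl)→153400, (B,nl)→154200; best=7350 via (C,hash)
  {ACD}: card=16000; try (D,hash)→6320, (A,hash)→13720, (D,merge)→15840, (D,nl_idx)→27200, (A,merge)→48120, (D,nl)→84200 …(+1); best=6320 via (D,hash)
  {ABCD}: card=24000; try (D,hash)→9970, (B,hash)→24720, (D,merge)→25990, (D,nl_idx)→41850, (D,nl)→127350, (B,merge)→247670 …(+1); best=9970 via (D,hash)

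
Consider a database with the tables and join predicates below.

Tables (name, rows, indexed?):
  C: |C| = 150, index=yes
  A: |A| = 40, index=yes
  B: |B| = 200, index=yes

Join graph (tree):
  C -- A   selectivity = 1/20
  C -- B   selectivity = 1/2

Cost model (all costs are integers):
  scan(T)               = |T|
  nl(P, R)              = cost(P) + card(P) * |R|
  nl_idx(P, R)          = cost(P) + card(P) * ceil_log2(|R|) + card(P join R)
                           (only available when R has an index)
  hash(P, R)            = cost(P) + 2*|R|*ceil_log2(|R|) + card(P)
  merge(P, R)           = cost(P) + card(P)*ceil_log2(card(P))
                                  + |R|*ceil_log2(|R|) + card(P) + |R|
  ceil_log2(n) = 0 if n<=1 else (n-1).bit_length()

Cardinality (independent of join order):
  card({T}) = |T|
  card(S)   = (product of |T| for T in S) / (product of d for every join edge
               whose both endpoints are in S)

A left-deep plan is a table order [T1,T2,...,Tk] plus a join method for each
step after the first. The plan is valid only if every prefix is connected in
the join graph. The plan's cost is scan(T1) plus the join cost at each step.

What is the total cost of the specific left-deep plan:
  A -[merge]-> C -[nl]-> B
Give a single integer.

step 1: scan A: cost=40, card=40
step 2: join C via merge
    card(P join C) = 40*150/(20) = 300
    cost = 40 + 40*6 + 150*8 + 40 + 150 = 1670
step 3: join B via nl
    card(P join B) = 300*200/(2) = 30000
    cost = 1670 + 300*200 = 61670

61670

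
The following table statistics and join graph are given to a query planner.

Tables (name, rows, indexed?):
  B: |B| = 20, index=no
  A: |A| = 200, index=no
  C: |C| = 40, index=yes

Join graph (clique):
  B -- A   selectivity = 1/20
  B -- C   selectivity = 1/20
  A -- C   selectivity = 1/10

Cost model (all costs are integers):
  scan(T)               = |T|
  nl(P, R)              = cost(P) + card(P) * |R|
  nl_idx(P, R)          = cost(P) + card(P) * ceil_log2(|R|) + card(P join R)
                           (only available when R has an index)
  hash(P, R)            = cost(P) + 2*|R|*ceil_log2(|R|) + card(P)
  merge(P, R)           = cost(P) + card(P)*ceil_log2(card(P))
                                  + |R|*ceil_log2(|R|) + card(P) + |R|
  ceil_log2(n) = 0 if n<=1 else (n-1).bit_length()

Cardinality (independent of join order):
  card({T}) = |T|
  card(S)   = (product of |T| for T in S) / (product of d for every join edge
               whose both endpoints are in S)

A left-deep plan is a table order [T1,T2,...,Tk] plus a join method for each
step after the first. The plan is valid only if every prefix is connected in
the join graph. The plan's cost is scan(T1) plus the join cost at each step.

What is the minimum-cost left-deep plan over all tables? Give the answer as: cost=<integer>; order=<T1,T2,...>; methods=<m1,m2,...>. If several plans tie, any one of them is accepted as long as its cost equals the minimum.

cost=1280; order=A,B,C; methods=hash,hash

Selinger DP (subsets sized 1..n):
  {B}: scan cost=20, card=20
  {A}: scan cost=200, card=200
  {C}: scan cost=40, card=40
  {AB}: card=200; try (B,hash)→600, (A,merge)→1940, (B,merge)→2120, (A,hash)→3240, (A,nl)→4020, (B,nl)→4200; best=600 via (B,hash)
  {BC}: card=40; try (C,nl_idx)→180, (B,hash)→280, (C,merge)→420, (B,merge)→440, (C,hash)→520, (C,nl)→820 …(+1); best=180 via (C,nl_idx)
  {AC}: card=800; try (C,hash)→880, (A,merge)→2120, (C,nl_idx)→2200, (C,merge)→2280, (A,hash)→3280, (A,nl)→8040 …(+1); best=880 via (C,hash)
  {ABC}: card=40; try (C,hash)→1280, (C,nl_idx)→1840, (B,hash)→1880, (A,merge)→2260, (C,merge)→2680, (A,hash)→3420 …(+4); best=1280 via (C,hash)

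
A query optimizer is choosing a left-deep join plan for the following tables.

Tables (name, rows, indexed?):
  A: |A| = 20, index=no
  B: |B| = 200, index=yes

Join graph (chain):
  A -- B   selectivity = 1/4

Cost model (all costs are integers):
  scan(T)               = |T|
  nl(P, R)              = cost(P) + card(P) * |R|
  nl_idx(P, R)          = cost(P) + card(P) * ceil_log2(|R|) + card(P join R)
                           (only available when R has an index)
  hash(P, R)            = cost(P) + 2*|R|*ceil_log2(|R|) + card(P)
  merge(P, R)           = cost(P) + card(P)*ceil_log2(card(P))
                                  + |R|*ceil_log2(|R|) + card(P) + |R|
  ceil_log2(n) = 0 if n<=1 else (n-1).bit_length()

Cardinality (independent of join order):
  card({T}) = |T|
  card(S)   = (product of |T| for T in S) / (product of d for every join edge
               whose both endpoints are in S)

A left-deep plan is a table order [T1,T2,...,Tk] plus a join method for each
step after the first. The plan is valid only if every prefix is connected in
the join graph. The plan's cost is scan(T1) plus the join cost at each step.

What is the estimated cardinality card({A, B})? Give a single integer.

1000

Tables in S: A(20), B(200)
Edges inside S: A-B(d=4)
numerator = 20 * 200 = 4000
denominator = 4 = 4
card(S) = 4000 / 4 = 1000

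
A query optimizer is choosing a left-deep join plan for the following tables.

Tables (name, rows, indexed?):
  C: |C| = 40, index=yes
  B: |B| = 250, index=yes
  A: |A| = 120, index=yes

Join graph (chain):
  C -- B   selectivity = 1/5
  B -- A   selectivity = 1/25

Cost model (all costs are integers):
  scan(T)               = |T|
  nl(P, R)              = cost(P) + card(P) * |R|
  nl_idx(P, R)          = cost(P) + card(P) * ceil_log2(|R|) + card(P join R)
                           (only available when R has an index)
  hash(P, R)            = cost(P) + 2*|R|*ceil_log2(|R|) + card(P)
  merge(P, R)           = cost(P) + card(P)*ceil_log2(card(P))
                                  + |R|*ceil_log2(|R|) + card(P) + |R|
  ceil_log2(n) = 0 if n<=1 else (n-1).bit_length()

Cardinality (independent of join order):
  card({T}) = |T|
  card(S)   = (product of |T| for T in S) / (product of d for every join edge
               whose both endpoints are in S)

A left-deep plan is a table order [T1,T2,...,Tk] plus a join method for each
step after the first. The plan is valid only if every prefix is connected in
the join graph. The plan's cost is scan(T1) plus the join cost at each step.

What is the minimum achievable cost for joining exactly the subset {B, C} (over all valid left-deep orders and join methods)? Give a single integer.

980

Selinger DP over subsets of {B,C}:
  {C}: scan cost=40, card=40
  {B}: scan cost=250, card=250
  {BC}: card=2000; try (C,hash)→980, (B,nl_idx)→2360, (B,merge)→2570, (C,merge)→2780, (C,nl_idx)→3750, (B,hash)→4080 …(+2); best=980 via (C,hash)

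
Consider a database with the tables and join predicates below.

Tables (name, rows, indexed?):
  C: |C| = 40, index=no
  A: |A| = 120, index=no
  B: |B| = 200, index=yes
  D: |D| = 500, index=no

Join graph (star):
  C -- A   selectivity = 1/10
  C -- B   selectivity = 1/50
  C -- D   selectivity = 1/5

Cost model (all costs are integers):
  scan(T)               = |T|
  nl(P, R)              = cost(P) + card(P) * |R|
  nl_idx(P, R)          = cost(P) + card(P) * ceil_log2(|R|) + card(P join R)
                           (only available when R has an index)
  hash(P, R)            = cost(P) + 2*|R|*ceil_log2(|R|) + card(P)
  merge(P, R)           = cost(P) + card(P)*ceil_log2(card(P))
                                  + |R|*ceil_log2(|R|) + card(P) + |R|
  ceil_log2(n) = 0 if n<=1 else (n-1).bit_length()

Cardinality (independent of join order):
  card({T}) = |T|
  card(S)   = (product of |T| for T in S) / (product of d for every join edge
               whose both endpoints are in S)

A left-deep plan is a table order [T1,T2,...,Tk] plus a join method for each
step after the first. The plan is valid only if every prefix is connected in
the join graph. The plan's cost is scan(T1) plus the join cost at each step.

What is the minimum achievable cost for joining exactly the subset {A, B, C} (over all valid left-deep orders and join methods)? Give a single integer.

2360

Selinger DP over subsets of {A,B,C}:
  {C}: scan cost=40, card=40
  {A}: scan cost=120, card=120
  {B}: scan cost=200, card=200
  {AC}: card=480; try (C,hash)→720, (A,merge)→1280, (C,merge)→1360, (A,hash)→1760, (A,nl)→4840, (C,nl)→4920; best=720 via (C,hash)
  {BC}: card=160; try (B,nl_idx)→520, (C,hash)→880, (B,merge)→2120, (C,merge)→2280, (B,hash)→3280, (B,nl)→8040 …(+1); best=520 via (B,nl_idx)
  {ABC}: card=1920; try (A,hash)→2360, (A,merge)→2920, (B,hash)→4400, (B,nl_idx)→6480, (B,merge)→7320, (A,nl)→19720 …(+1); best=2360 via (A,hash)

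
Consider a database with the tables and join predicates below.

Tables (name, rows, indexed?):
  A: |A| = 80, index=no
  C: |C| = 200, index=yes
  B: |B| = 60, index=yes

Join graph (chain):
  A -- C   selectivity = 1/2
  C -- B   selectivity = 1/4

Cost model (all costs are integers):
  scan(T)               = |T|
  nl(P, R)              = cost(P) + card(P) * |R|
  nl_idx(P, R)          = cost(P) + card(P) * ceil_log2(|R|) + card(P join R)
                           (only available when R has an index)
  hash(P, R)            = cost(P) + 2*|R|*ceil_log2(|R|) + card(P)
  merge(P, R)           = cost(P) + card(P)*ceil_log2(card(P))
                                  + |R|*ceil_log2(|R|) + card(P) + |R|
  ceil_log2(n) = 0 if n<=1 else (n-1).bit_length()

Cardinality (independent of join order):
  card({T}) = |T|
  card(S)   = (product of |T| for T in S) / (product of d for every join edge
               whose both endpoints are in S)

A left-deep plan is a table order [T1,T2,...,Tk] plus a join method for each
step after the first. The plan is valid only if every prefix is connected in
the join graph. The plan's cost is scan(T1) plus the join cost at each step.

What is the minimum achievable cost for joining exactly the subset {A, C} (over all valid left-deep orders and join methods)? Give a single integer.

1520

Selinger DP over subsets of {A,C}:
  {A}: scan cost=80, card=80
  {C}: scan cost=200, card=200
  {AC}: card=8000; try (A,hash)→1520, (C,merge)→2520, (A,merge)→2640, (C,hash)→3360, (C,nl_idx)→8720, (C,nl)→16080 …(+1); best=1520 via (A,hash)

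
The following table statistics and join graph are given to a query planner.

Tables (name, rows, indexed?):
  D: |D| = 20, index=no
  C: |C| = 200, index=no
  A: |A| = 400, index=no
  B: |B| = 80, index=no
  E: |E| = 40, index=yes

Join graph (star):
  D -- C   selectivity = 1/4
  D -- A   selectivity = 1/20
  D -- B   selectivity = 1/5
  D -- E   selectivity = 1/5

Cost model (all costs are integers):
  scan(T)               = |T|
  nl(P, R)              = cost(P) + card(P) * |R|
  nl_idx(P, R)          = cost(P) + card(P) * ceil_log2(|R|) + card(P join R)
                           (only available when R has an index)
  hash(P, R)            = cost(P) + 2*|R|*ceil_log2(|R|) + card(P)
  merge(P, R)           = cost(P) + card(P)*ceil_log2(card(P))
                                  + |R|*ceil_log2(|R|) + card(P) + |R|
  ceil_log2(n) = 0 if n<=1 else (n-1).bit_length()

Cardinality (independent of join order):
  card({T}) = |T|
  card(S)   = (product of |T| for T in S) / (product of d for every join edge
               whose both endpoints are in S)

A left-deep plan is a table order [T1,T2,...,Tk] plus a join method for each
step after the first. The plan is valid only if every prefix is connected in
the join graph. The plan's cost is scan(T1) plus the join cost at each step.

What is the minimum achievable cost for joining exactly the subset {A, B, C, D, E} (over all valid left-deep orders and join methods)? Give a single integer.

60600

Selinger DP over subsets of {A,B,C,D,E}:
  {D}: scan cost=20, card=20
  {C}: scan cost=200, card=200
  {A}: scan cost=400, card=400
  {B}: scan cost=80, card=80
  {E}: scan cost=40, card=40
  {CD}: card=1000; try (D,hash)→600, (C,merge)→1940, (D,merge)→2120, (C,hash)→3240, (C,nl)→4020, (D,nl)→4200; best=600 via (D,hash)
  {AD}: card=400; try (D,hash)→1000, (A,merge)→4140, (D,merge)→4520, (A,hash)→7240, (A,nl)→8020, (D,nl)→8400; best=1000 via (D,hash)
  {BD}: card=320; try (D,hash)→360, (B,merge)→780, (D,merge)→840, (B,hash)→1160, (B,nl)→1620, (D,nl)→1680; best=360 via (D,hash)
  {DE}: card=160; try (D,hash)→280, (E,nl_idx)→300, (E,merge)→420, (D,merge)→440, (E,hash)→520, (E,nl)→820 …(+1); best=280 via (D,hash)
  {ACD}: card=20000; try (C,hash)→4600, (C,merge)→6800, (A,hash)→8800, (A,merge)→15600, (C,nl)→81000, (A,nl)→400600; best=4600 via (C,hash)
  {BCD}: card=16000; try (B,hash)→2720, (C,hash)→3880, (C,merge)→5360, (B,merge)→12240, (C,nl)→64360, (B,nl)→80600; best=2720 via (B,hash)
  {CDE}: card=8000; try (E,hash)→2080, (C,merge)→3520, (C,hash)→3640, (E,merge)→11880, (E,nl_idx)→14600, (C,nl)→32280 …(+1); best=2080 via (E,hash)
  {ABD}: card=6400; try (B,hash)→2520, (B,merge)→5640, (A,merge)→7560, (A,hash)→7880, (B,nl)→33000, (A,nl)→128360; best=2520 via (B,hash)
  {ADE}: card=3200; try (E,hash)→1880, (E,merge)→5280, (A,merge)→5720, (E,nl_idx)→6600, (A,hash)→7640, (E,nl)→17000 …(+1); best=1880 via (E,hash)
  {BDE}: card=2560; try (E,hash)→1160, (B,hash)→1560, (B,merge)→2360, (E,merge)→3840, (E,nl_idx)→4840, (B,nl)→13080 …(+1); best=1160 via (E,hash)
  {ABCD}: card=320000; try (C,hash)→12120, (B,hash)→25720, (A,hash)→25920, (C,merge)→93920, (A,merge)→246720, (B,merge)→325240 …(+3); best=12120 via (C,hash)
  {ACDE}: card=160000; try (C,hash)→8280, (A,hash)→17280, (E,hash)→25080, (C,merge)→45280, (A,merge)→118080, (E,nl_idx)→284600 …(+4); best=8280 via (C,hash)
  {BCDE}: card=128000; try (C,hash)→6920, (B,hash)→11200, (E,hash)→19200, (C,merge)→36240, (B,merge)→114720, (E,nl_idx)→226720 …(+4); best=6920 via (C,hash)
  {ABDE}: card=51200; try (B,hash)→6200, (E,hash)→9400, (A,hash)→10920, (A,merge)→38440, (B,merge)→44120, (E,nl_idx)→92120 …(+4); best=6200 via (B,hash)
  {ABCDE}: card=2560000; try (C,hash)→60600, (A,hash)→142120, (B,hash)→169400, (E,hash)→332600, (C,merge)→878400, (A,merge)→2314920 …(+7); best=60600 via (C,hash)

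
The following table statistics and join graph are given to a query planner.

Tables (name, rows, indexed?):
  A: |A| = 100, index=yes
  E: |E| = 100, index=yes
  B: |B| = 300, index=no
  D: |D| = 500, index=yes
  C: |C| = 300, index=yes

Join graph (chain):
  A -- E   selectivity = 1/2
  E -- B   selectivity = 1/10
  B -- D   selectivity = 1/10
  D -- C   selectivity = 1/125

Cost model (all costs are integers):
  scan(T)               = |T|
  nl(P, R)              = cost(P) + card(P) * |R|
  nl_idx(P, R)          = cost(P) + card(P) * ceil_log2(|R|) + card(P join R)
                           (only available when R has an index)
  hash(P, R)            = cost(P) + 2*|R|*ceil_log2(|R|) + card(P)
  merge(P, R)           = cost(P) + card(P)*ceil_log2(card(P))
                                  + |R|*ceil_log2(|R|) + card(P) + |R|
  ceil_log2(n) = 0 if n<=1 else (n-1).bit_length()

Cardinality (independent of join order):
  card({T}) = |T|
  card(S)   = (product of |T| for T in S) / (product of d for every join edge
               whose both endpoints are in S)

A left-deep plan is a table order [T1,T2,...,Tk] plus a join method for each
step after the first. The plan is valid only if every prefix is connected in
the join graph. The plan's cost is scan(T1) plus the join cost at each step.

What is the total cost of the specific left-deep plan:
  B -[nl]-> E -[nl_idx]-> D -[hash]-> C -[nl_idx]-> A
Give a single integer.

20882700

step 1: scan B: cost=300, card=300
step 2: join E via nl
    card(P join E) = 300*100/(10) = 3000
    cost = 300 + 300*100 = 30300
step 3: join D via nl_idx
    card(P join D) = 3000*500/(10) = 150000
    cost = 30300 + 3000*9 + 150000 = 207300
step 4: join C via hash
    card(P join C) = 150000*300/(125) = 360000
    cost = 207300 + 2*300*9 + 150000 = 362700
step 5: join A via nl_idx
    card(P join A) = 360000*100/(2) = 18000000
    cost = 362700 + 360000*7 + 18000000 = 20882700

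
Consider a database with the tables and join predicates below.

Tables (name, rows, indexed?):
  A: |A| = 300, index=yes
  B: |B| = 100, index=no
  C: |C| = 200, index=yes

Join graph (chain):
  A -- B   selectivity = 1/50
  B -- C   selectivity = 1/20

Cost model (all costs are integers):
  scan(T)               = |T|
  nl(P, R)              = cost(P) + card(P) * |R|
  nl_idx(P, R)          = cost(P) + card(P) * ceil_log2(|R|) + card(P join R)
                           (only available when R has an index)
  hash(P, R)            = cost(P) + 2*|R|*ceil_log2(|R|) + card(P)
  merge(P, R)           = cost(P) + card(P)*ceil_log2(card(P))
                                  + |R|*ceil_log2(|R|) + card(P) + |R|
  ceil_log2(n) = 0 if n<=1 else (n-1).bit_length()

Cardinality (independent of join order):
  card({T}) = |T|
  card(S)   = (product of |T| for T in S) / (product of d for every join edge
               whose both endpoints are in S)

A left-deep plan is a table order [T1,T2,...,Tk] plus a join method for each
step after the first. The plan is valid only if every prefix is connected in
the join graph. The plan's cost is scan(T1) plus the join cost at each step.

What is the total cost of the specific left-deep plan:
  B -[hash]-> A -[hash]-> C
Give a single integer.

9400

step 1: scan B: cost=100, card=100
step 2: join A via hash
    card(P join A) = 100*300/(50) = 600
    cost = 100 + 2*300*9 + 100 = 5600
step 3: join C via hash
    card(P join C) = 600*200/(20) = 6000
    cost = 5600 + 2*200*8 + 600 = 9400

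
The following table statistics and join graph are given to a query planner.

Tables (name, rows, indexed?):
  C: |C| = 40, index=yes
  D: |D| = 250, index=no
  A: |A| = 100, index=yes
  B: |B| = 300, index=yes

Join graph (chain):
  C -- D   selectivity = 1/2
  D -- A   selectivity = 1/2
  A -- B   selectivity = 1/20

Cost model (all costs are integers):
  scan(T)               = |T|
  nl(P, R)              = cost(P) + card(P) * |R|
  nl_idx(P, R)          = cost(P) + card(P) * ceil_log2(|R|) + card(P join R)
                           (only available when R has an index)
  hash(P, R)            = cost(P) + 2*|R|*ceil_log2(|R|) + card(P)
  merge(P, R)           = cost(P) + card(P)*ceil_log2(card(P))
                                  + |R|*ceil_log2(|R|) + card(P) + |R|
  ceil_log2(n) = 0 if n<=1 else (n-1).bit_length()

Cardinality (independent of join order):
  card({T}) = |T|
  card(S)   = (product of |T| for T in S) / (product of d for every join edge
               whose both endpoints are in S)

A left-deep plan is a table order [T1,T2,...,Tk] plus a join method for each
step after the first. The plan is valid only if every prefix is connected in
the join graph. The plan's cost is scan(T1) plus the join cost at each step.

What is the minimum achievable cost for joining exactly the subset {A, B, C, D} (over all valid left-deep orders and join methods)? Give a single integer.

195480

Selinger DP over subsets of {A,B,C,D}:
  {C}: scan cost=40, card=40
  {D}: scan cost=250, card=250
  {A}: scan cost=100, card=100
  {B}: scan cost=300, card=300
  {CD}: card=5000; try (C,hash)→980, (D,merge)→2570, (C,merge)→2780, (D,hash)→4080, (C,nl_idx)→6750, (D,nl)→10040 …(+1); best=980 via (C,hash)
  {AD}: card=12500; try (A,hash)→1900, (D,merge)→3150, (A,merge)→3300, (D,hash)→4200, (A,nl_idx)→14500, (D,nl)→25100 …(+1); best=1900 via (A,hash)
  {AB}: card=1500; try (A,hash)→2000, (B,nl_idx)→2500, (B,merge)→3900, (A,nl_idx)→3900, (A,merge)→4100, (B,hash)→5600 …(+2); best=2000 via (A,hash)
  {ACD}: card=250000; try (A,hash)→7380, (C,hash)→14880, (A,merge)→71780, (C,merge)→189680, (A,nl_idx)→285980, (C,nl_idx)→326900 …(+2); best=7380 via (A,hash)
  {ABD}: card=187500; try (D,hash)→7500, (B,hash)→19800, (D,merge)→22250, (B,merge)→192400, (B,nl_idx)→301900, (D,nl)→377000 …(+1); best=7500 via (D,hash)
  {ABCD}: card=3750000; try (C,hash)→195480, (B,hash)→262780, (C,merge)→3570280, (B,merge)→4760380, (C,nl_idx)→4882500, (B,nl_idx)→6007380 …(+2); best=195480 via (C,hash)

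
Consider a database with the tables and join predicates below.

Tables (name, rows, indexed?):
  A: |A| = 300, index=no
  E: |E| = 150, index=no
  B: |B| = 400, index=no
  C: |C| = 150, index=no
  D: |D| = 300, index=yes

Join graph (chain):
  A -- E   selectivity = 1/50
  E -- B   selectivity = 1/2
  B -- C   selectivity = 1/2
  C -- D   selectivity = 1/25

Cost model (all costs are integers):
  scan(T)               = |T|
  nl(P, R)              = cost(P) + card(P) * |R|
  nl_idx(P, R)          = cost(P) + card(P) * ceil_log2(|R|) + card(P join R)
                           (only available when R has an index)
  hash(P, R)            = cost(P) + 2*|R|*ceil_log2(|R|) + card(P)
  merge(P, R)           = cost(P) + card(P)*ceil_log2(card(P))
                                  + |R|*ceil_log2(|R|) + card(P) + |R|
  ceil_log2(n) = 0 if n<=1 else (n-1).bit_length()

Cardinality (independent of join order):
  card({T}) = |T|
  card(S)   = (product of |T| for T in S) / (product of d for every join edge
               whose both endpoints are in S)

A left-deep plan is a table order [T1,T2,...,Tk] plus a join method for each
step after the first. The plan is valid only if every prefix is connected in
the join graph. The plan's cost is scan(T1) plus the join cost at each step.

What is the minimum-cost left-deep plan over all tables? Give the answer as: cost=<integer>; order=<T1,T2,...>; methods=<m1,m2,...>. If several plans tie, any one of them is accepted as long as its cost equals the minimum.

Selinger DP (subsets sized 1..n):
  {A}: scan cost=300, card=300
  {E}: scan cost=150, card=150
  {B}: scan cost=400, card=400
  {C}: scan cost=150, card=150
  {D}: scan cost=300, card=300
  {AE}: card=900; try (E,hash)→3000, (A,merge)→4500, (E,merge)→4650, (A,hash)→5700, (A,nl)→45150, (E,nl)→45300; best=3000 via (E,hash)
  {BE}: card=30000; try (E,hash)→3200, (B,merge)→5500, (E,merge)→5750, (B,hash)→7500, (B,nl)→60150, (E,nl)→60400; best=3200 via (E,hash)
  {BC}: card=30000; try (C,hash)→3200, (B,merge)→5500, (C,merge)→5750, (B,hash)→7500, (B,nl)→60150, (C,nl)→60400; best=3200 via (C,hash)
  {CD}: card=1800; try (C,hash)→3000, (D,nl_idx)→3300, (D,merge)→4500, (C,merge)→4650, (D,hash)→5700, (D,nl)→45150 …(+1); best=3000 via (C,hash)
  {ABE}: card=180000; try (B,hash)→11100, (B,merge)→16900, (A,hash)→38600, (B,nl)→363000, (A,merge)→486200, (A,nl)→9003200; best=11100 via (B,hash)
  {BCE}: card=2250000; try (E,hash)→35600, (C,hash)→35600, (E,merge)→484550, (C,merge)→484550, (E,nl)→4503200, (C,nl)→4503200; best=35600 via (E,hash)
  {BCD}: card=360000; try (B,hash)→12000, (B,merge)→28600, (D,hash)→38600, (D,merge)→486200, (D,nl_idx)→633200, (B,nl)→723000 …(+1); best=12000 via (B,hash)
  {ABCE}: card=13500000; try (C,hash)→193500, (A,hash)→2291000, (C,merge)→3432450, (C,nl)→27011100, (A,merge)→51788600, (A,nl)→675035600; best=193500 via (C,hash)
  {BCDE}: card=27000000; try (E,hash)→374400, (D,hash)→2291000, (E,merge)→7213350, (D,nl_idx)→47285600, (D,merge)→51788600, (E,nl)→54012000 …(+1); best=374400 via (E,hash)
  {ABCDE}: card=162000000; try (D,hash)→13698900, (A,hash)→27379800, (D,nl_idx)→283693500, (D,merge)→337696500, (A,merge)→702377400, (D,nl)→4050193500 …(+1); best=13698900 via (D,hash)

cost=13698900; order=A,E,B,C,D; methods=hash,hash,hash,hash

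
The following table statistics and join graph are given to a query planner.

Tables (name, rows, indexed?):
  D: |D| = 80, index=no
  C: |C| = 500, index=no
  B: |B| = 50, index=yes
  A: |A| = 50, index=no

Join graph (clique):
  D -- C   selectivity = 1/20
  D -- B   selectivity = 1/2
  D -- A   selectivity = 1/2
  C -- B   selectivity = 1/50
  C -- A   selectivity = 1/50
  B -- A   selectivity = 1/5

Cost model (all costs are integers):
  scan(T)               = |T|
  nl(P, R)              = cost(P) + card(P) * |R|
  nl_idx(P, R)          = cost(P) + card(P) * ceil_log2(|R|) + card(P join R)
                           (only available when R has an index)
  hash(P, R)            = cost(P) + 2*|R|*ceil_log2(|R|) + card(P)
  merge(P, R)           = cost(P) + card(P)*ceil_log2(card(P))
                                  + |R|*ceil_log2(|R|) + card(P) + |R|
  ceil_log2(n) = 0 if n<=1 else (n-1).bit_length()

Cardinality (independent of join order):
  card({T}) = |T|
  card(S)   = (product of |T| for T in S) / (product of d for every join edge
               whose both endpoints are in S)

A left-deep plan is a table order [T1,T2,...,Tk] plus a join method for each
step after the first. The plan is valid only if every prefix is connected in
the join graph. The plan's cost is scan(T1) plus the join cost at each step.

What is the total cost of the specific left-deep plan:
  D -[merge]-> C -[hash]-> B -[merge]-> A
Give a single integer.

19670

step 1: scan D: cost=80, card=80
step 2: join C via merge
    card(P join C) = 80*500/(20) = 2000
    cost = 80 + 80*7 + 500*9 + 80 + 500 = 5720
step 3: join B via hash
    card(P join B) = 2000*50/(2*50) = 1000
    cost = 5720 + 2*50*6 + 2000 = 8320
step 4: join A via merge
    card(P join A) = 1000*50/(2*50*5) = 100
    cost = 8320 + 1000*10 + 50*6 + 1000 + 50 = 19670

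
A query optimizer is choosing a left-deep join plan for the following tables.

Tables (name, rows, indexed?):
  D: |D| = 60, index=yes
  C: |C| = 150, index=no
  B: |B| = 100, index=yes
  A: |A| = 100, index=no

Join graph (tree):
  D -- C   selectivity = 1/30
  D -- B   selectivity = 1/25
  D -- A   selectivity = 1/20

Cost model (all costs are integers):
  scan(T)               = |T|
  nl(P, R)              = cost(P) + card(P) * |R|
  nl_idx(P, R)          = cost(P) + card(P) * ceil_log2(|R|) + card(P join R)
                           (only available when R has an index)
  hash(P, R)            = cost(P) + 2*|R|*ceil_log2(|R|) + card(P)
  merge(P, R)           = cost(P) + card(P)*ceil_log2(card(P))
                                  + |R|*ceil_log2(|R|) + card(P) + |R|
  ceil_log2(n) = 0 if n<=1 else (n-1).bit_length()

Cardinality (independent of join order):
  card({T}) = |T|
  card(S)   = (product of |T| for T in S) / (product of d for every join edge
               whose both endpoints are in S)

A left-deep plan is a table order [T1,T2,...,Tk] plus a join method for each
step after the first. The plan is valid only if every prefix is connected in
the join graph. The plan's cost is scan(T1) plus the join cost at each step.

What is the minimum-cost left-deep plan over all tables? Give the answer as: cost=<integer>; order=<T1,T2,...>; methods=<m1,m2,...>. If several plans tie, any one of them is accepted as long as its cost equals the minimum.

Selinger DP (subsets sized 1..n):
  {D}: scan cost=60, card=60
  {C}: scan cost=150, card=150
  {B}: scan cost=100, card=100
  {A}: scan cost=100, card=100
  {CD}: card=300; try (D,hash)→1020, (D,nl_idx)→1350, (C,merge)→1830, (D,merge)→1920, (C,hash)→2520, (C,nl)→9060 …(+1); best=1020 via (D,hash)
  {BD}: card=240; try (B,nl_idx)→720, (D,hash)→920, (D,nl_idx)→940, (B,merge)→1280, (D,merge)→1320, (B,hash)→1520 …(+2); best=720 via (B,nl_idx)
  {AD}: card=300; try (D,hash)→920, (D,nl_idx)→1000, (A,merge)→1280, (D,merge)→1320, (A,hash)→1520, (A,nl)→6060 …(+1); best=920 via (D,hash)
  {BCD}: card=1200; try (B,hash)→2720, (C,hash)→3360, (C,merge)→4230, (B,nl_idx)→4320, (B,merge)→4820, (B,nl)→31020 …(+1); best=2720 via (B,hash)
  {ACD}: card=1500; try (A,hash)→2720, (C,hash)→3620, (A,merge)→4820, (C,merge)→5270, (A,nl)→31020, (C,nl)→45920; best=2720 via (A,hash)
  {ABD}: card=1200; try (A,hash)→2360, (B,hash)→2620, (A,merge)→3680, (B,nl_idx)→4220, (B,merge)→4720, (A,nl)→24720 …(+1); best=2360 via (A,hash)
  {ABCD}: card=6000; try (A,hash)→5320, (B,hash)→5620, (C,hash)→5960, (A,merge)→17920, (C,merge)→18110, (B,nl_idx)→19220 …(+4); best=5320 via (A,hash)

cost=5320; order=C,D,B,A; methods=hash,hash,hash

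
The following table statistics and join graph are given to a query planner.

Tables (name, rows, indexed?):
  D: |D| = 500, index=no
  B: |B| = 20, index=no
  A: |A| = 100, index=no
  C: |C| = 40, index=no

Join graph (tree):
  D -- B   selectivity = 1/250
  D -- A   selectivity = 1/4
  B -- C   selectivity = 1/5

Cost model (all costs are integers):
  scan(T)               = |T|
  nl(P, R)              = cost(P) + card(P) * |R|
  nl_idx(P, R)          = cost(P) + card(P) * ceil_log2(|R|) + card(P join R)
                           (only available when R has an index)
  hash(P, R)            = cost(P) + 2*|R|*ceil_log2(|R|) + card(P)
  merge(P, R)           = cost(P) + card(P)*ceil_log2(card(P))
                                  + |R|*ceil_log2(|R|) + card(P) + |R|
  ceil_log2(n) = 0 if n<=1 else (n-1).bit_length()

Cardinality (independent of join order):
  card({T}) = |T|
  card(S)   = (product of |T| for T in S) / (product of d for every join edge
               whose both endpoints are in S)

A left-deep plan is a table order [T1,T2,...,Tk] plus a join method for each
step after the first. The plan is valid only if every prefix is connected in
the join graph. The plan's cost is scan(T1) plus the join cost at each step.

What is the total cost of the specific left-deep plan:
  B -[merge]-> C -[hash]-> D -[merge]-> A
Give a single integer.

step 1: scan B: cost=20, card=20
step 2: join C via merge
    card(P join C) = 20*40/(5) = 160
    cost = 20 + 20*5 + 40*6 + 20 + 40 = 420
step 3: join D via hash
    card(P join D) = 160*500/(250) = 320
    cost = 420 + 2*500*9 + 160 = 9580
step 4: join A via merge
    card(P join A) = 320*100/(4) = 8000
    cost = 9580 + 320*9 + 100*7 + 320 + 100 = 13580

13580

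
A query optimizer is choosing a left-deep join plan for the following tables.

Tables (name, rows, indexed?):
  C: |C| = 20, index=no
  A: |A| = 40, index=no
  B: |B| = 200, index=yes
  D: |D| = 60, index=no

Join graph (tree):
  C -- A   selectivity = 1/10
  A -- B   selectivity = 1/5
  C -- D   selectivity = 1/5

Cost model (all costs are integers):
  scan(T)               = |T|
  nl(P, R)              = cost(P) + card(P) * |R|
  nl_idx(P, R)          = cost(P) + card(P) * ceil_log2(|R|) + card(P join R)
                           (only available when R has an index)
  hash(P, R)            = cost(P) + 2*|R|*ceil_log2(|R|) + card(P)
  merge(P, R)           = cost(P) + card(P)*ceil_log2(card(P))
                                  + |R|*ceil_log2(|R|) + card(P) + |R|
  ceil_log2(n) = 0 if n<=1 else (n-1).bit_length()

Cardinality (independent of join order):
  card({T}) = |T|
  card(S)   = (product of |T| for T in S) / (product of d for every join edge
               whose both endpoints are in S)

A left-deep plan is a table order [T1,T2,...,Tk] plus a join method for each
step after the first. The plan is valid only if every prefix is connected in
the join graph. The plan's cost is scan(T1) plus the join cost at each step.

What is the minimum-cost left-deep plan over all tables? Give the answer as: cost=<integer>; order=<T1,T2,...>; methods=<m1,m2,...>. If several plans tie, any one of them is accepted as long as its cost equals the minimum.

Selinger DP (subsets sized 1..n):
  {C}: scan cost=20, card=20
  {A}: scan cost=40, card=40
  {B}: scan cost=200, card=200
  {D}: scan cost=60, card=60
  {AC}: card=80; try (C,hash)→280, (A,merge)→420, (C,merge)→440, (A,hash)→520, (A,nl)→820, (C,nl)→840; best=280 via (C,hash)
  {CD}: card=240; try (C,hash)→320, (D,merge)→560, (C,merge)→600, (D,hash)→760, (D,nl)→1220, (C,nl)→1260; best=320 via (C,hash)
  {AB}: card=1600; try (A,hash)→880, (B,nl_idx)→1960, (B,merge)→2120, (A,merge)→2280, (B,hash)→3280, (B,nl)→8040 …(+1); best=880 via (A,hash)
  {ABC}: card=3200; try (C,hash)→2680, (B,merge)→2720, (B,hash)→3560, (B,nl_idx)→4120, (B,nl)→16280, (C,merge)→20200 …(+1); best=2680 via (C,hash)
  {ACD}: card=960; try (A,hash)→1040, (D,hash)→1080, (D,merge)→1340, (A,merge)→2760, (D,nl)→5080, (A,nl)→9920; best=1040 via (A,hash)
  {ABCD}: card=38400; try (B,hash)→5200, (D,hash)→6600, (B,merge)→13400, (D,merge)→44700, (B,nl_idx)→47120, (B,nl)→193040 …(+1); best=5200 via (B,hash)

cost=5200; order=D,C,A,B; methods=hash,hash,hash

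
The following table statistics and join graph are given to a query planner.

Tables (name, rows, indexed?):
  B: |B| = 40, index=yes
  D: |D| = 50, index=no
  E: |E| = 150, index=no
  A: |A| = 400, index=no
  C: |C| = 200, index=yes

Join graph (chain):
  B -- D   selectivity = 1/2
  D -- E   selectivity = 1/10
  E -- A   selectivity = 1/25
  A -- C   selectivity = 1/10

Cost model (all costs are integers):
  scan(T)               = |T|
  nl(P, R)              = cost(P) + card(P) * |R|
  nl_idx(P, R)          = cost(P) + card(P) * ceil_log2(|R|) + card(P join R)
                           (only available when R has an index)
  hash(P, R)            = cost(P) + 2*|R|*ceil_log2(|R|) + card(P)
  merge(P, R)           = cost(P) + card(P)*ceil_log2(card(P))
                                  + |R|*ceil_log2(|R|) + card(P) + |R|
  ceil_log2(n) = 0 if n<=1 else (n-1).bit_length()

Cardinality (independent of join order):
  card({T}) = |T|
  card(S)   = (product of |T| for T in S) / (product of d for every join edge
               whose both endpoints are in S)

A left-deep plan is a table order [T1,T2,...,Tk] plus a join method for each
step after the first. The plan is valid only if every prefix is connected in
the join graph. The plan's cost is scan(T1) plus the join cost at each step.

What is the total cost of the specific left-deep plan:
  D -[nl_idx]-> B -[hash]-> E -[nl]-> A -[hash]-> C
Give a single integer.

step 1: scan D: cost=50, card=50
step 2: join B via nl_idx
    card(P join B) = 50*40/(2) = 1000
    cost = 50 + 50*6 + 1000 = 1350
step 3: join E via hash
    card(P join E) = 1000*150/(10) = 15000
    cost = 1350 + 2*150*8 + 1000 = 4750
step 4: join A via nl
    card(P join A) = 15000*400/(25) = 240000
    cost = 4750 + 15000*400 = 6004750
step 5: join C via hash
    card(P join C) = 240000*200/(10) = 4800000
    cost = 6004750 + 2*200*8 + 240000 = 6247950

6247950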